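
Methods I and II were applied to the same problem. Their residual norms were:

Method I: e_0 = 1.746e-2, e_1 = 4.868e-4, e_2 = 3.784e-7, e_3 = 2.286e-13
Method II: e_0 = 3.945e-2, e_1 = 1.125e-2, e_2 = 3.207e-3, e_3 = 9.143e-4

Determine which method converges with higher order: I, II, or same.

Method I: p ≈ ln(2.286e-13/3.784e-7)/ln(3.784e-7/4.868e-4) ≈ 2.00.
Method II: p ≈ ln(9.143e-4/3.207e-3)/ln(3.207e-3/1.125e-2) ≈ 1.00.
Method I has the higher order (≈2.0 vs ≈1.0).

I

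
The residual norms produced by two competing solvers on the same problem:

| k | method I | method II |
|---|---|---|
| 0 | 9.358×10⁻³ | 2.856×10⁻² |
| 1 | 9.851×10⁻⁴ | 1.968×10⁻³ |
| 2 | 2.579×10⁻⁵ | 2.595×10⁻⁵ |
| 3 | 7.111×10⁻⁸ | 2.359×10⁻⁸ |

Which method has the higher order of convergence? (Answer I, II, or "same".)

Method I: p ≈ ln(7.111×10⁻⁸/2.579×10⁻⁵)/ln(2.579×10⁻⁵/9.851×10⁻⁴) ≈ 1.62.
Method II: p ≈ ln(2.359×10⁻⁸/2.595×10⁻⁵)/ln(2.595×10⁻⁵/1.968×10⁻³) ≈ 1.62.
Both orders ≈ 1.6 — effectively the same.

same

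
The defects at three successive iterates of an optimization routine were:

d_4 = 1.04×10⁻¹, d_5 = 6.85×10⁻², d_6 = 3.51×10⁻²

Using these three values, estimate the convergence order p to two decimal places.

1.60

p ≈ ln(d_6/d_5) / ln(d_5/d_4)
  = ln(3.51×10⁻²/6.85×10⁻²) / ln(6.85×10⁻²/1.04×10⁻¹)
  = ln(0.512409) / ln(0.658654)
  = -0.66863 / -0.41756 ≈ 1.60128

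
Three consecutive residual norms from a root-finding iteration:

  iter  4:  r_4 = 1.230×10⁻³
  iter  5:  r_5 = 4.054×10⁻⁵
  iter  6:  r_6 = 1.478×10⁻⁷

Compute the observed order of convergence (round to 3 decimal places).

1.645

p ≈ ln(r_6/r_5) / ln(r_5/r_4)
  = ln(1.478×10⁻⁷/4.054×10⁻⁵) / ln(4.054×10⁻⁵/1.230×10⁻³)
  = ln(0.00364578) / ln(0.0329593)
  = -5.614185 / -3.412482 ≈ 1.645191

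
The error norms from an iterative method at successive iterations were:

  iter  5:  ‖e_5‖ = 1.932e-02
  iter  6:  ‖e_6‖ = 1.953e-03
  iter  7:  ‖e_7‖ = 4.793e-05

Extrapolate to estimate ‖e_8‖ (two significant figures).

1.2e-7

First estimate the order: p ≈ ln(‖e_7‖/‖e_6‖) / ln(‖e_6‖/‖e_5‖) = ln(4.793e-05/1.953e-03)/ln(1.953e-03/1.932e-02) = ln(0.0245417)/ln(0.101087) ≈ 1.6177.
Then ‖e_8‖ ≈ ‖e_7‖·(‖e_7‖/‖e_6‖)^p = 4.793e-05·(0.0245417)^1.6177 = 4.793e-05·0.00248513 ≈ 1.191e-07.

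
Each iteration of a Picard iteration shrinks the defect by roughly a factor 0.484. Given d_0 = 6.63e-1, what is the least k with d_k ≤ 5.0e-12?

After k steps, d_k ≈ 6.63e-1·0.484^k.
Need 0.484^k ≤ 5.0e-12/6.63e-1 = 7.54148e-12.
k ≥ ln(7.54148e-12)/ln(0.484) = -25.6106/-0.72567 = 35.292.
Smallest integer k = 36.

36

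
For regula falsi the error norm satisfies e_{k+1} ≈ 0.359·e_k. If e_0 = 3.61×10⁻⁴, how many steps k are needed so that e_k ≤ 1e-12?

After k steps, e_k ≈ 3.61×10⁻⁴·0.359^k.
Need 0.359^k ≤ 1e-12/3.61×10⁻⁴ = 2.77008e-09.
k ≥ ln(2.77008e-09)/ln(0.359) = -19.7044/-1.02443 = 19.235.
Smallest integer k = 20.

20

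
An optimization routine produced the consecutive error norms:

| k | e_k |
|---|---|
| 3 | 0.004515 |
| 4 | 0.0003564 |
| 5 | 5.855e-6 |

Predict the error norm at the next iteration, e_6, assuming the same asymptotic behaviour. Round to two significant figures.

7.6e-9

First estimate the order: p ≈ ln(e_5/e_4) / ln(e_4/e_3) = ln(5.855e-6/0.0003564)/ln(0.0003564/0.004515) = ln(0.0164282)/ln(0.0789369) ≈ 1.6182.
Then e_6 ≈ e_5·(e_5/e_4)^p = 5.855e-6·(0.0164282)^1.6182 = 5.855e-6·0.00129559 ≈ 7.586e-09.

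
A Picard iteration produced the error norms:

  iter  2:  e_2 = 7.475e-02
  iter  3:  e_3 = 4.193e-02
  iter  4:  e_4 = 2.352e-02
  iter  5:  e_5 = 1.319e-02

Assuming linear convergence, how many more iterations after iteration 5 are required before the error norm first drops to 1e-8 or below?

Rate ρ ≈ e_5/e_4 = 1.319e-02/2.352e-02 = 0.5608.
After j more steps, e_{5+j} ≈ 1.319e-02·ρ^j; need ρ^j ≤ 1e-8/1.319e-02 = 7.5815e-07.
j ≥ ln(7.5815e-07)/ln(0.5608) = -14.0924/-0.57839 = 24.365.
So 25 more iterations are needed.

25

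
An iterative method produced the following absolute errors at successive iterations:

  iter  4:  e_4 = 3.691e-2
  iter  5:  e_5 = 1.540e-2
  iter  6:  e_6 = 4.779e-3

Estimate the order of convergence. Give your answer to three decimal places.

1.339

p ≈ ln(e_6/e_5) / ln(e_5/e_4)
  = ln(4.779e-3/1.540e-2) / ln(1.540e-2/3.691e-2)
  = ln(0.310325) / ln(0.417231)
  = -1.170135 / -0.874115 ≈ 1.338651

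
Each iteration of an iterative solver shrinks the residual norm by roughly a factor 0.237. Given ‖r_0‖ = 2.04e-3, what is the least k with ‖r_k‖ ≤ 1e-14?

After k steps, ‖r_k‖ ≈ 2.04e-3·0.237^k.
Need 0.237^k ≤ 1e-14/2.04e-3 = 4.90196e-12.
k ≥ ln(4.90196e-12)/ln(0.237) = -26.0414/-1.43970 = 18.088.
Smallest integer k = 19.

19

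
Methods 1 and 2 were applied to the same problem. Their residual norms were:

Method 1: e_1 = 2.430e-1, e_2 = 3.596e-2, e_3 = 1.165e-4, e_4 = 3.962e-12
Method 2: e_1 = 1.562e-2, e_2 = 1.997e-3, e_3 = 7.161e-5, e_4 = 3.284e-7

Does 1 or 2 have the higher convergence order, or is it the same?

1

Method 1: p ≈ ln(3.962e-12/1.165e-4)/ln(1.165e-4/3.596e-2) ≈ 3.00.
Method 2: p ≈ ln(3.284e-7/7.161e-5)/ln(7.161e-5/1.997e-3) ≈ 1.62.
Method 1 has the higher order (≈3.0 vs ≈1.6).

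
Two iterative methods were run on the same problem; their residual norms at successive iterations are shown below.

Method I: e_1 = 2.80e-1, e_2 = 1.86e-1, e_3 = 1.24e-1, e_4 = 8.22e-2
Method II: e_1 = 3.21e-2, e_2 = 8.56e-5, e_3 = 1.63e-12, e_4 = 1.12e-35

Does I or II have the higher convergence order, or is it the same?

II

Method I: p ≈ ln(8.22e-2/1.24e-1)/ln(1.24e-1/1.86e-1) ≈ 1.01.
Method II: p ≈ ln(1.12e-35/1.63e-12)/ln(1.63e-12/8.56e-5) ≈ 3.00.
Method II has the higher order (≈3.0 vs ≈1.0).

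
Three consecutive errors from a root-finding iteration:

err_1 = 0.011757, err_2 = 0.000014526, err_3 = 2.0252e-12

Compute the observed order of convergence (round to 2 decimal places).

p ≈ ln(err_3/err_2) / ln(err_2/err_1)
  = ln(2.0252e-12/0.000014526) / ln(0.000014526/0.011757)
  = ln(1.39419e-07) / ln(0.00123552)
  = -15.78578 / -6.69626 ≈ 2.35740

2.36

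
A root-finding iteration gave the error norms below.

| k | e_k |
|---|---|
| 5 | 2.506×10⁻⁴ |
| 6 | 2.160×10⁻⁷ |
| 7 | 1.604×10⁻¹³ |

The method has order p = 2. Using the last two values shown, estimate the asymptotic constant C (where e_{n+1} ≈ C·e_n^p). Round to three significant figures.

3.44

C ≈ e_7 / e_6^2
  = 1.604×10⁻¹³ / (2.160×10⁻⁷)^2
  = 1.604×10⁻¹³ / 4.6656e-14 ≈ 3.4379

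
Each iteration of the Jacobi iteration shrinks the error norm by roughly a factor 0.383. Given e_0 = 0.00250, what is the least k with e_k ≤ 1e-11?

After k steps, e_k ≈ 0.00250·0.383^k.
Need 0.383^k ≤ 1e-11/0.00250 = 4e-09.
k ≥ ln(4e-09)/ln(0.383) = -19.3370/-0.95972 = 20.149.
Smallest integer k = 21.

21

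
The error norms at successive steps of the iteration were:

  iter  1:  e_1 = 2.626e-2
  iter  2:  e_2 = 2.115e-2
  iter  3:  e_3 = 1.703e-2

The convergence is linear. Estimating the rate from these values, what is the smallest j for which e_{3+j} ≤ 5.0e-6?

Rate ρ ≈ e_3/e_2 = 1.703e-2/2.115e-2 = 0.8052.
After j more steps, e_{3+j} ≈ 1.703e-2·ρ^j; need ρ^j ≤ 5.0e-6/1.703e-2 = 0.0002936.
j ≥ ln(0.0002936)/ln(0.8052) = -8.1333/-0.21666 = 37.539.
So 38 more iterations are needed.

38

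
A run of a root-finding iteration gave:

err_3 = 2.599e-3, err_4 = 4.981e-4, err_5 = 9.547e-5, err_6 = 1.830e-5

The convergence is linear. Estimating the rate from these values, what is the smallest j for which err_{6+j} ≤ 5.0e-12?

10

Rate ρ ≈ err_6/err_5 = 1.830e-5/9.547e-5 = 0.1917.
After j more steps, err_{6+j} ≈ 1.830e-5·ρ^j; need ρ^j ≤ 5.0e-12/1.830e-5 = 2.73224e-07.
j ≥ ln(2.73224e-07)/ln(0.1917) = -15.1130/-1.65182 = 9.149.
So 10 more iterations are needed.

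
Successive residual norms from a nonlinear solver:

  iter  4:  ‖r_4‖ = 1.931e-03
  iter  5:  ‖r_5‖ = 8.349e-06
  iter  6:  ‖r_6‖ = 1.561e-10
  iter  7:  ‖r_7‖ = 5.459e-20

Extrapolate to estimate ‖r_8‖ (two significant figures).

6.7e-39

First estimate the order: p ≈ ln(‖r_7‖/‖r_6‖) / ln(‖r_6‖/‖r_5‖) = ln(5.459e-20/1.561e-10)/ln(1.561e-10/8.349e-06) = ln(3.49712e-10)/ln(1.86968e-05) ≈ 2.0000.
Then ‖r_8‖ ≈ ‖r_7‖·(‖r_7‖/‖r_6‖)^p = 5.459e-20·(3.49712e-10)^2.0000 = 5.459e-20·1.22298e-19 ≈ 6.676e-39.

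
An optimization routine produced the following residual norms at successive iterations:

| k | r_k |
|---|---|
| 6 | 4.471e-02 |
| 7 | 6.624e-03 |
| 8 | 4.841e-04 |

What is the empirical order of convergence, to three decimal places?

1.370

p ≈ ln(r_8/r_7) / ln(r_7/r_6)
  = ln(4.841e-04/6.624e-03) / ln(6.624e-03/4.471e-02)
  = ln(0.0730827) / ln(0.148155)
  = -2.616164 / -1.909496 ≈ 1.370081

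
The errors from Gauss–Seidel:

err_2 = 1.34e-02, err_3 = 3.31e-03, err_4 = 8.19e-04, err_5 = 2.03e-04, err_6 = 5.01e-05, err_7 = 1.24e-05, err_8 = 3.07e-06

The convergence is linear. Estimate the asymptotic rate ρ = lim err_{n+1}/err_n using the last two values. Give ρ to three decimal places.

0.248

ρ ≈ err_8/err_7 = 3.07e-06/1.24e-05 = 0.24758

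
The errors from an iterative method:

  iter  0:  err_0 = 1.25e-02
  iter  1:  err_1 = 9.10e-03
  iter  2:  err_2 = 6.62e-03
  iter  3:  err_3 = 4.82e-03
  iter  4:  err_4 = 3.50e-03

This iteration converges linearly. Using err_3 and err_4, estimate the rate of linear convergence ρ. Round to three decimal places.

0.726

ρ ≈ err_4/err_3 = 3.50e-03/4.82e-03 = 0.72614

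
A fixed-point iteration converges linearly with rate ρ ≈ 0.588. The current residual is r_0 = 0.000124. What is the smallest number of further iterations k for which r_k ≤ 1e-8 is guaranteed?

After k steps, r_k ≈ 0.000124·0.588^k.
Need 0.588^k ≤ 1e-8/0.000124 = 8.06452e-05.
k ≥ ln(8.06452e-05)/ln(0.588) = -9.4255/-0.53103 = 17.749.
Smallest integer k = 18.

18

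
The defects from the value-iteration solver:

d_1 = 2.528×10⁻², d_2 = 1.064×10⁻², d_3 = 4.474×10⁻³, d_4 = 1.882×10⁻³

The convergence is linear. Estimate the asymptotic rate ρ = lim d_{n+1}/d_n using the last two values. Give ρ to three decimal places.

0.421

ρ ≈ d_4/d_3 = 1.882×10⁻³/4.474×10⁻³ = 0.42065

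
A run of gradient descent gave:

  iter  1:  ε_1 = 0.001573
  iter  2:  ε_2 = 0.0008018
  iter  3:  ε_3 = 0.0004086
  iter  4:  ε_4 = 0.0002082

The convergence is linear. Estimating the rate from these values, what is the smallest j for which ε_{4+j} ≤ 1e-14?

Rate ρ ≈ ε_4/ε_3 = 0.0002082/0.0004086 = 0.5095.
After j more steps, ε_{4+j} ≈ 0.0002082·ρ^j; need ρ^j ≤ 1e-14/0.0002082 = 4.80307e-11.
j ≥ ln(4.80307e-11)/ln(0.5095) = -23.7592/-0.67433 = 35.234.
So 36 more iterations are needed.

36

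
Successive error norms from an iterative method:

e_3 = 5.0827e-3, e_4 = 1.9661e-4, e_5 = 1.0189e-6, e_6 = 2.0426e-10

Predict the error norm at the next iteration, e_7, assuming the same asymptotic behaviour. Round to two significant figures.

2.1e-16

First estimate the order: p ≈ ln(e_6/e_5) / ln(e_5/e_4) = ln(2.0426e-10/1.0189e-6)/ln(1.0189e-6/1.9661e-4) = ln(0.000200471)/ln(0.00518234) ≈ 1.6180.
Then e_7 ≈ e_6·(e_6/e_5)^p = 2.0426e-10·(0.000200471)^1.6180 = 2.0426e-10·1.03925e-06 ≈ 2.123e-16.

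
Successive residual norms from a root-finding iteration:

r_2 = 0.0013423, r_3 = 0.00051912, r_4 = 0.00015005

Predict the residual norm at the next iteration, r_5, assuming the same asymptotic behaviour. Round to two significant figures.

3.0e-5

First estimate the order: p ≈ ln(r_4/r_3) / ln(r_3/r_2) = ln(0.00015005/0.00051912)/ln(0.00051912/0.0013423) = ln(0.289047)/ln(0.386739) ≈ 1.3065.
Then r_5 ≈ r_4·(r_4/r_3)^p = 0.00015005·(0.289047)^1.3065 = 0.00015005·0.197586 ≈ 2.965e-05.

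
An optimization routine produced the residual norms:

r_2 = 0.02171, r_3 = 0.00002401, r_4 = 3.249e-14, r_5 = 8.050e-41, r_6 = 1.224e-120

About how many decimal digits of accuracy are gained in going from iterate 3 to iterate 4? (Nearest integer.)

Digits gained ≈ log₁₀(r_3/r_4) = log₁₀(0.00002401/3.249e-14) = log₁₀(7.38997e+08) ≈ 8.869.

9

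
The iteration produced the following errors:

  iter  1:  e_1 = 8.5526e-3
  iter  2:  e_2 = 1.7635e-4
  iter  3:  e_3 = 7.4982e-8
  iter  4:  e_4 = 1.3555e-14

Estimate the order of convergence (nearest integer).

Consecutive ratios: e_4/e_3 = 1.3555e-14/7.4982e-8 = 1.80777e-07, e_3/e_2 = 7.4982e-8/1.7635e-4 = 0.000425189.
p ≈ ln(1.80777e-07)/ln(0.000425189) = -15.5260/-7.7630 ≈ 2.00.
So the convergence is quadratic (order 2).

2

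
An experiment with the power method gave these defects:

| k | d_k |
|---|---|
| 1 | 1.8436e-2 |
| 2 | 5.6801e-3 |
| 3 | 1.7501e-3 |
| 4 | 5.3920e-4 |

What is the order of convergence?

Consecutive ratios: d_4/d_3 = 5.3920e-4/1.7501e-3 = 0.308097, d_3/d_2 = 1.7501e-3/5.6801e-3 = 0.308111.
p ≈ ln(0.308097)/ln(0.308111) = -1.1773/-1.1773 ≈ 1.00.
So the convergence is linear (order 1).

1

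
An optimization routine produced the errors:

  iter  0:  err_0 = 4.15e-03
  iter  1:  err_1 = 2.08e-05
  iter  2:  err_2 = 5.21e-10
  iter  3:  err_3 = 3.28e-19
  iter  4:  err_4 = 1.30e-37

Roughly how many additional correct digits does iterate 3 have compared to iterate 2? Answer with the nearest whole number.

9

Digits gained ≈ log₁₀(err_2/err_3) = log₁₀(5.21e-10/3.28e-19) = log₁₀(1.58841e+09) ≈ 9.201.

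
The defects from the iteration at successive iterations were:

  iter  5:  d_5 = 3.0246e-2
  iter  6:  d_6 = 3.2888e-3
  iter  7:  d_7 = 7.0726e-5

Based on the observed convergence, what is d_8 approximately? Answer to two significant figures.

9.2e-8

First estimate the order: p ≈ ln(d_7/d_6) / ln(d_6/d_5) = ln(7.0726e-5/3.2888e-3)/ln(3.2888e-3/3.0246e-2) = ln(0.0215051)/ln(0.108735) ≈ 1.7304.
Then d_8 ≈ d_7·(d_7/d_6)^p = 7.0726e-5·(0.0215051)^1.7304 = 7.0726e-5·0.00130206 ≈ 9.209e-08.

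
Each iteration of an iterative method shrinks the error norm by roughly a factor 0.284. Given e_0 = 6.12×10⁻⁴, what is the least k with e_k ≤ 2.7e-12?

16

After k steps, e_k ≈ 6.12×10⁻⁴·0.284^k.
Need 0.284^k ≤ 2.7e-12/6.12×10⁻⁴ = 4.41176e-09.
k ≥ ln(4.41176e-09)/ln(0.284) = -19.2390/-1.25878 = 15.284.
Smallest integer k = 16.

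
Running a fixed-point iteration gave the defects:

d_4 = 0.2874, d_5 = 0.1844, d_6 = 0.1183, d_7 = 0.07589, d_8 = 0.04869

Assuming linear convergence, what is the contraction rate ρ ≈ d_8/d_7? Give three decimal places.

0.642

ρ ≈ d_8/d_7 = 0.04869/0.07589 = 0.64159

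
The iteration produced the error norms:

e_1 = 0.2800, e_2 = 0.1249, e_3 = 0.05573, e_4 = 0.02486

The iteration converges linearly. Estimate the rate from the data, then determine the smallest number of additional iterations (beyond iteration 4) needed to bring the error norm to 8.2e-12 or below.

28

Rate ρ ≈ e_4/e_3 = 0.02486/0.05573 = 0.4461.
After j more steps, e_{4+j} ≈ 0.02486·ρ^j; need ρ^j ≤ 8.2e-12/0.02486 = 3.29847e-10.
j ≥ ln(3.29847e-10)/ln(0.4461) = -21.8324/-0.80721 = 27.047.
So 28 more iterations are needed.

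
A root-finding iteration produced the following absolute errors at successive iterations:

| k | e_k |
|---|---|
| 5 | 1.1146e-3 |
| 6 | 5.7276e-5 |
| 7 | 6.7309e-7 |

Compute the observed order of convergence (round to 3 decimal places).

p ≈ ln(e_7/e_6) / ln(e_6/e_5)
  = ln(6.7309e-7/5.7276e-5) / ln(5.7276e-5/1.1146e-3)
  = ln(0.0117517) / ln(0.051387)
  = -4.443757 / -2.968370 ≈ 1.497036

1.497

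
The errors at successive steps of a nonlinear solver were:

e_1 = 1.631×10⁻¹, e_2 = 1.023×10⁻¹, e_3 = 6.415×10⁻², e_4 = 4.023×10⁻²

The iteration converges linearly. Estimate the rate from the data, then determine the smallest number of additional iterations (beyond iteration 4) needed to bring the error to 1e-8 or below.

33

Rate ρ ≈ e_4/e_3 = 4.023×10⁻²/6.415×10⁻² = 0.6271.
After j more steps, e_{4+j} ≈ 4.023×10⁻²·ρ^j; need ρ^j ≤ 1e-8/4.023×10⁻² = 2.48571e-07.
j ≥ ln(2.48571e-07)/ln(0.6271) = -15.2075/-0.46665 = 32.589.
So 33 more iterations are needed.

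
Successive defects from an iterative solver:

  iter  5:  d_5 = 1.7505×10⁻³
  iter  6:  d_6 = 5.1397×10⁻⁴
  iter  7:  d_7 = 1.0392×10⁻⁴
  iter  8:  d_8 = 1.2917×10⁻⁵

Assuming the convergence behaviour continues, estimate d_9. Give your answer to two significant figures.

8.5e-7

First estimate the order: p ≈ ln(d_8/d_7) / ln(d_7/d_6) = ln(1.2917×10⁻⁵/1.0392×10⁻⁴)/ln(1.0392×10⁻⁴/5.1397×10⁻⁴) = ln(0.124298)/ln(0.202191) ≈ 1.3044.
Then d_9 ≈ d_8·(d_8/d_7)^p = 1.2917×10⁻⁵·(0.124298)^1.3044 = 1.2917×10⁻⁵·0.0658899 ≈ 8.511e-07.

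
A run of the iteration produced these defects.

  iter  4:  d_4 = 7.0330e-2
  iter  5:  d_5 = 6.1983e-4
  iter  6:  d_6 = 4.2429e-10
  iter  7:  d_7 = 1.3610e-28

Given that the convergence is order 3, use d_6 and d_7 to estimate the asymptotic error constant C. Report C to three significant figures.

C ≈ d_7 / d_6^3
  = 1.3610e-28 / (4.2429e-10)^3
  = 1.3610e-28 / 7.63815e-29 ≈ 1.7818

1.78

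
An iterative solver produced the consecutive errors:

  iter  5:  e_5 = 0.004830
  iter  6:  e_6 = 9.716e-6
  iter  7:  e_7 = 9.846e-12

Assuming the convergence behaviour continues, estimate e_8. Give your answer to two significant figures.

4.7e-25

First estimate the order: p ≈ ln(e_7/e_6) / ln(e_6/e_5) = ln(9.846e-12/9.716e-6)/ln(9.716e-6/0.004830) = ln(1.01338e-06)/ln(0.00201159) ≈ 2.2230.
Then e_8 ≈ e_7·(e_7/e_6)^p = 9.846e-12·(1.01338e-06)^2.2230 = 9.846e-12·4.72968e-14 ≈ 4.657e-25.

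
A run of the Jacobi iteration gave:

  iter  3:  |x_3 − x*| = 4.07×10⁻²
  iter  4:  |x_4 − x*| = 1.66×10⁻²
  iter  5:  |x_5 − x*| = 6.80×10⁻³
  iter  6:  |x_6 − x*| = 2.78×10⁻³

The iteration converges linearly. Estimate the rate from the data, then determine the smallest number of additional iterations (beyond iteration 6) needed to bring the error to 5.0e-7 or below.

Rate ρ ≈ |x_6 − x*|/|x_5 − x*| = 2.78×10⁻³/6.80×10⁻³ = 0.4088.
After j more steps, |x_{6+j} − x*| ≈ 2.78×10⁻³·ρ^j; need ρ^j ≤ 5.0e-7/2.78×10⁻³ = 0.000179856.
j ≥ ln(0.000179856)/ln(0.4088) = -8.6234/-0.89453 = 9.640.
So 10 more iterations are needed.

10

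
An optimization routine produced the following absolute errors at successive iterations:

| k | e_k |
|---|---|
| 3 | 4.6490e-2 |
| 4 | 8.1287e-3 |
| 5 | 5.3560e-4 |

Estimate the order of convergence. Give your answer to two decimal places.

p ≈ ln(e_5/e_4) / ln(e_4/e_3)
  = ln(5.3560e-4/8.1287e-3) / ln(8.1287e-3/4.6490e-2)
  = ln(0.06589) / ln(0.174848)
  = -2.71977 / -1.74384 ≈ 1.55964

1.56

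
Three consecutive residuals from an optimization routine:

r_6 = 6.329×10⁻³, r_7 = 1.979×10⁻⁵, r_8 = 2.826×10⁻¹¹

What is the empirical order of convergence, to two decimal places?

2.33

p ≈ ln(r_8/r_7) / ln(r_7/r_6)
  = ln(2.826×10⁻¹¹/1.979×10⁻⁵) / ln(1.979×10⁻⁵/6.329×10⁻³)
  = ln(1.42799e-06) / ln(0.00312688)
  = -13.45924 / -5.76772 ≈ 2.33355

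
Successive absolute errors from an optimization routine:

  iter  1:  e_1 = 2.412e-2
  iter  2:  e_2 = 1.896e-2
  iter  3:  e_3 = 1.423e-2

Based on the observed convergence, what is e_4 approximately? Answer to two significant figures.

First estimate the order: p ≈ ln(e_3/e_2) / ln(e_2/e_1) = ln(1.423e-2/1.896e-2)/ln(1.896e-2/2.412e-2) = ln(0.750527)/ln(0.78607) ≈ 1.1922.
Then e_4 ≈ e_3·(e_3/e_2)^p = 1.423e-2·(0.750527)^1.1922 = 1.423e-2·0.710251 ≈ 0.01011.

1.0e-2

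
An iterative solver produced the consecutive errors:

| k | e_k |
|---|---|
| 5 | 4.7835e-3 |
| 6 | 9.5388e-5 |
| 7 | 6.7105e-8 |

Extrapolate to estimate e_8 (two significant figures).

9.6e-14

First estimate the order: p ≈ ln(e_7/e_6) / ln(e_6/e_5) = ln(6.7105e-8/9.5388e-5)/ln(9.5388e-5/4.7835e-3) = ln(0.000703495)/ln(0.019941) ≈ 1.8543.
Then e_8 ≈ e_7·(e_7/e_6)^p = 6.7105e-8·(0.000703495)^1.8543 = 6.7105e-8·1.4252e-06 ≈ 9.564e-14.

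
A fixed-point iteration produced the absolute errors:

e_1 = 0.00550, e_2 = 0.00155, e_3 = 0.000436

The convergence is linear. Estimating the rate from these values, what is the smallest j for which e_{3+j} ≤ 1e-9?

11

Rate ρ ≈ e_3/e_2 = 0.000436/0.00155 = 0.2813.
After j more steps, e_{3+j} ≈ 0.000436·ρ^j; need ρ^j ≤ 1e-9/0.000436 = 2.29358e-06.
j ≥ ln(2.29358e-06)/ln(0.2813) = -12.9854/-1.26833 = 10.238.
So 11 more iterations are needed.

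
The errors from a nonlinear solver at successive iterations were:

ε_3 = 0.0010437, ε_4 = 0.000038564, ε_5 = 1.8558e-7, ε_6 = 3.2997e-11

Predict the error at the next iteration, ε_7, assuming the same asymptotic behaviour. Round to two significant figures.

2.8e-17

First estimate the order: p ≈ ln(ε_6/ε_5) / ln(ε_5/ε_4) = ln(3.2997e-11/1.8558e-7)/ln(1.8558e-7/0.000038564) = ln(0.000177805)/ln(0.00481226) ≈ 1.6180.
Then ε_7 ≈ ε_6·(ε_6/ε_5)^p = 3.2997e-11·(0.000177805)^1.6180 = 3.2997e-11·8.55873e-07 ≈ 2.824e-17.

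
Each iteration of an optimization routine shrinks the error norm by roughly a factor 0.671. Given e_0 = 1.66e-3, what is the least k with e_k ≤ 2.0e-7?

After k steps, e_k ≈ 1.66e-3·0.671^k.
Need 0.671^k ≤ 2.0e-7/1.66e-3 = 0.000120482.
k ≥ ln(0.000120482)/ln(0.671) = -9.0240/-0.39899 = 22.617.
Smallest integer k = 23.

23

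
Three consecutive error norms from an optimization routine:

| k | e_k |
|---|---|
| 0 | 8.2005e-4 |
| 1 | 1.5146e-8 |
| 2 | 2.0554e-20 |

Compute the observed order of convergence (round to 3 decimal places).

p ≈ ln(e_2/e_1) / ln(e_1/e_0)
  = ln(2.0554e-20/1.5146e-8) / ln(1.5146e-8/8.2005e-4)
  = ln(1.35706e-12) / ln(1.84696e-05)
  = -27.325701 / -10.899384 ≈ 2.507087

2.507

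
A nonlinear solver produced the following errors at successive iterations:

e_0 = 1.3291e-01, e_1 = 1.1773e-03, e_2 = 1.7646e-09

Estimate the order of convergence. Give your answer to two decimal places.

2.84

p ≈ ln(e_2/e_1) / ln(e_1/e_0)
  = ln(1.7646e-09/1.1773e-03) / ln(1.1773e-03/1.3291e-01)
  = ln(1.49885e-06) / ln(0.00885787)
  = -13.41081 / -4.72645 ≈ 2.83740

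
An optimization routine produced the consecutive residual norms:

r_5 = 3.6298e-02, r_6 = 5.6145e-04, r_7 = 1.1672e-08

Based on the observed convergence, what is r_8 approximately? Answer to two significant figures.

First estimate the order: p ≈ ln(r_7/r_6) / ln(r_6/r_5) = ln(1.1672e-08/5.6145e-04)/ln(5.6145e-04/3.6298e-02) = ln(2.0789e-05)/ln(0.0154678) ≈ 2.5860.
Then r_8 ≈ r_7·(r_7/r_6)^p = 1.1672e-08·(2.0789e-05)^2.5860 = 1.1672e-08·7.79682e-13 ≈ 9.1e-21.

9.1e-21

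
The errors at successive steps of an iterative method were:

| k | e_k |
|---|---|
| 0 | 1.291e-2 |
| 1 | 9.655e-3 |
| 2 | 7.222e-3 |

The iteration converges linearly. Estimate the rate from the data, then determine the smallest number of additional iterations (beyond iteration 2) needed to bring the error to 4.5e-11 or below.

66

Rate ρ ≈ e_2/e_1 = 7.222e-3/9.655e-3 = 0.7480.
After j more steps, e_{2+j} ≈ 7.222e-3·ρ^j; need ρ^j ≤ 4.5e-11/7.222e-3 = 6.23096e-09.
j ≥ ln(6.23096e-09)/ln(0.7480) = -18.8937/-0.29035 = 65.072.
So 66 more iterations are needed.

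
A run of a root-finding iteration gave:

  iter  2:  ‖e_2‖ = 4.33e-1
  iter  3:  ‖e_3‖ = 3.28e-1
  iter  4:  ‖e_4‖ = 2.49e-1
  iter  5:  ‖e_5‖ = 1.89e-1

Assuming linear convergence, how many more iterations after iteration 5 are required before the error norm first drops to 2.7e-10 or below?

74

Rate ρ ≈ ‖e_5‖/‖e_4‖ = 1.89e-1/2.49e-1 = 0.7590.
After j more steps, ‖e_{5+j}‖ ≈ 1.89e-1·ρ^j; need ρ^j ≤ 2.7e-10/1.89e-1 = 1.42857e-09.
j ≥ ln(1.42857e-09)/ln(0.7590) = -20.3666/-0.27575 = 73.859.
So 74 more iterations are needed.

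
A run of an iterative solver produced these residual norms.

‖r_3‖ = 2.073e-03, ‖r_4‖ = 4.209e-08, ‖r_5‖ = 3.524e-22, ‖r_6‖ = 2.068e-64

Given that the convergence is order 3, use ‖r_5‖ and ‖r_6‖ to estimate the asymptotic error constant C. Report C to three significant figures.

C ≈ ‖r_6‖ / ‖r_5‖^3
  = 2.068e-64 / (3.524e-22)^3
  = 2.068e-64 / 4.37631e-65 ≈ 4.7254

4.73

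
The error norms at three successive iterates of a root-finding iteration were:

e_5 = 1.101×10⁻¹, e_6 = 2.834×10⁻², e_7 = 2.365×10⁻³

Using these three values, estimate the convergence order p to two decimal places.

1.83

p ≈ ln(e_7/e_6) / ln(e_6/e_5)
  = ln(2.365×10⁻³/2.834×10⁻²) / ln(2.834×10⁻²/1.101×10⁻¹)
  = ln(0.083451) / ln(0.257402)
  = -2.48350 / -1.35712 ≈ 1.82998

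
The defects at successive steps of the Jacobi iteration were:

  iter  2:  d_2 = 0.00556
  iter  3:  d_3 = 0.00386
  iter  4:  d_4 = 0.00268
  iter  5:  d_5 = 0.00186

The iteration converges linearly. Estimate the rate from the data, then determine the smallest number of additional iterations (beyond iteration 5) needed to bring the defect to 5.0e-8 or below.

29

Rate ρ ≈ d_5/d_4 = 0.00186/0.00268 = 0.6940.
After j more steps, d_{5+j} ≈ 0.00186·ρ^j; need ρ^j ≤ 5.0e-8/0.00186 = 2.68817e-05.
j ≥ ln(2.68817e-05)/ln(0.6940) = -10.5241/-0.36528 = 28.811.
So 29 more iterations are needed.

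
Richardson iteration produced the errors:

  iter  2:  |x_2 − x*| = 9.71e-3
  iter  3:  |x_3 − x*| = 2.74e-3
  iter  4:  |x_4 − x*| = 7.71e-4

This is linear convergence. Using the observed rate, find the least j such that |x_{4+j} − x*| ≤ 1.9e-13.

Rate ρ ≈ |x_4 − x*|/|x_3 − x*| = 7.71e-4/2.74e-3 = 0.2814.
After j more steps, |x_{4+j} − x*| ≈ 7.71e-4·ρ^j; need ρ^j ≤ 1.9e-13/7.71e-4 = 2.46433e-10.
j ≥ ln(2.46433e-10)/ln(0.2814) = -22.1239/-1.26798 = 17.448.
So 18 more iterations are needed.

18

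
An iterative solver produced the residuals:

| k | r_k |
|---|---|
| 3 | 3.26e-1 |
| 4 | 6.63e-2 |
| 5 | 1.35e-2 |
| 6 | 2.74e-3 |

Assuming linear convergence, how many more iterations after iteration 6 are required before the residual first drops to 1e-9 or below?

10

Rate ρ ≈ r_6/r_5 = 2.74e-3/1.35e-2 = 0.2030.
After j more steps, r_{6+j} ≈ 2.74e-3·ρ^j; need ρ^j ≤ 1e-9/2.74e-3 = 3.64964e-07.
j ≥ ln(3.64964e-07)/ln(0.2030) = -14.8235/-1.59455 = 9.296.
So 10 more iterations are needed.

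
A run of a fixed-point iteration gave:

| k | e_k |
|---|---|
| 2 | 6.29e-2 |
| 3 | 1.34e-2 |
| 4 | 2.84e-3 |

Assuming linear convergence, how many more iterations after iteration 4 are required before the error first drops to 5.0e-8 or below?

Rate ρ ≈ e_4/e_3 = 2.84e-3/1.34e-2 = 0.2119.
After j more steps, e_{4+j} ≈ 2.84e-3·ρ^j; need ρ^j ≤ 5.0e-8/2.84e-3 = 1.76056e-05.
j ≥ ln(1.76056e-05)/ln(0.2119) = -10.9473/-1.55164 = 7.055.
So 8 more iterations are needed.

8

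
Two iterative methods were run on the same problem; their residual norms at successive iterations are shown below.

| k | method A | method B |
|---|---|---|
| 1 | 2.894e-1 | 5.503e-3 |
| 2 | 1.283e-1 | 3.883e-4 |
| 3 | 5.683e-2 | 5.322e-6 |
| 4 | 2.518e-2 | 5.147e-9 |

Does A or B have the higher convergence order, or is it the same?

Method A: p ≈ ln(2.518e-2/5.683e-2)/ln(5.683e-2/1.283e-1) ≈ 1.00.
Method B: p ≈ ln(5.147e-9/5.322e-6)/ln(5.322e-6/3.883e-4) ≈ 1.62.
Method B has the higher order (≈1.6 vs ≈1.0).

B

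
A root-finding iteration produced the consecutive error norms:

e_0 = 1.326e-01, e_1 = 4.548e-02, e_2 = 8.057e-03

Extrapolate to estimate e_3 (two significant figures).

First estimate the order: p ≈ ln(e_2/e_1) / ln(e_1/e_0) = ln(8.057e-03/4.548e-02)/ln(4.548e-02/1.326e-01) = ln(0.177155)/ln(0.342986) ≈ 1.6174.
Then e_3 ≈ e_2·(e_2/e_1)^p = 8.057e-03·(0.177155)^1.6174 = 8.057e-03·0.0608537 ≈ 0.0004903.

4.9e-4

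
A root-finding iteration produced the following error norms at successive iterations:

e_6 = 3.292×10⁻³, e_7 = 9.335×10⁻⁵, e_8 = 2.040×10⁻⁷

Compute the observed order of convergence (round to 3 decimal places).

p ≈ ln(e_8/e_7) / ln(e_7/e_6)
  = ln(2.040×10⁻⁷/9.335×10⁻⁵) / ln(9.335×10⁻⁵/3.292×10⁻³)
  = ln(0.00218532) / ln(0.0283566)
  = -6.125993 / -3.562895 ≈ 1.719386

1.719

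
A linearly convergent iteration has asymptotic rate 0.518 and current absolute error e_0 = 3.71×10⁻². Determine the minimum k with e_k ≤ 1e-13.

After k steps, e_k ≈ 3.71×10⁻²·0.518^k.
Need 0.518^k ≤ 1e-13/3.71×10⁻² = 2.69542e-12.
k ≥ ln(2.69542e-12)/ln(0.518) = -26.6395/-0.65778 = 40.499.
Smallest integer k = 41.

41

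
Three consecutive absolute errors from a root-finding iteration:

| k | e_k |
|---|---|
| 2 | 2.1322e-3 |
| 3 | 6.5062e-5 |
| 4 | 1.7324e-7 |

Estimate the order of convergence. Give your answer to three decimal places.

1.699

p ≈ ln(e_4/e_3) / ln(e_3/e_2)
  = ln(1.7324e-7/6.5062e-5) / ln(6.5062e-5/2.1322e-3)
  = ln(0.00266269) / ln(0.030514)
  = -5.928418 / -3.489570 ≈ 1.698896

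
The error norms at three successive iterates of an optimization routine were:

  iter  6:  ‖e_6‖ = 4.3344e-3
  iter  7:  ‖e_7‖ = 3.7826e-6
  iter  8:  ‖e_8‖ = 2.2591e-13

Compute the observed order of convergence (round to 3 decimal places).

p ≈ ln(‖e_8‖/‖e_7‖) / ln(‖e_7‖/‖e_6‖)
  = ln(2.2591e-13/3.7826e-6) / ln(3.7826e-6/4.3344e-3)
  = ln(5.97235e-08) / ln(0.000872693)
  = -16.633540 / -7.043927 ≈ 2.361402

2.361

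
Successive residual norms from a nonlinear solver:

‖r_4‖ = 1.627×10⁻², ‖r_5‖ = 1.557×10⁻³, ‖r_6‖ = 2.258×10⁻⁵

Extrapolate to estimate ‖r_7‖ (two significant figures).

First estimate the order: p ≈ ln(‖r_6‖/‖r_5‖) / ln(‖r_5‖/‖r_4‖) = ln(2.258×10⁻⁵/1.557×10⁻³)/ln(1.557×10⁻³/1.627×10⁻²) = ln(0.0145022)/ln(0.0956976) ≈ 1.8041.
Then ‖r_7‖ ≈ ‖r_6‖·(‖r_6‖/‖r_5‖)^p = 2.258×10⁻⁵·(0.0145022)^1.8041 = 2.258×10⁻⁵·0.000481995 ≈ 1.088e-08.

1.1e-8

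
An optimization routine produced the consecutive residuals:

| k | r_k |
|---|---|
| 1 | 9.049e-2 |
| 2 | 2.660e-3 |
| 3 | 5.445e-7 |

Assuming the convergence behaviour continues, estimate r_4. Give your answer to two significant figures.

First estimate the order: p ≈ ln(r_3/r_2) / ln(r_2/r_1) = ln(5.445e-7/2.660e-3)/ln(2.660e-3/9.049e-2) = ln(0.000204699)/ln(0.0293955) ≈ 2.4083.
Then r_4 ≈ r_3·(r_3/r_2)^p = 5.445e-7·(0.000204699)^2.4083 = 5.445e-7·1.30635e-09 ≈ 7.113e-16.

7.1e-16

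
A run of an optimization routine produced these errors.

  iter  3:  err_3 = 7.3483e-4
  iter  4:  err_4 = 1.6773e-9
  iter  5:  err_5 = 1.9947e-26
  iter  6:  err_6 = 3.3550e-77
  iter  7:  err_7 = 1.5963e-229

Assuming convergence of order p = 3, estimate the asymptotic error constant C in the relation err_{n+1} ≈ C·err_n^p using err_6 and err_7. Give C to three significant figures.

4.23

C ≈ err_7 / err_6^3
  = 1.5963e-229 / (3.3550e-77)^3
  = 1.5963e-229 / 3.7764e-230 ≈ 4.227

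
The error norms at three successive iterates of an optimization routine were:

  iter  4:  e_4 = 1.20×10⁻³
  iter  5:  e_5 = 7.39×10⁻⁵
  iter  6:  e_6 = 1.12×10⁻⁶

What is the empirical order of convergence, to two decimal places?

p ≈ ln(e_6/e_5) / ln(e_5/e_4)
  = ln(1.12×10⁻⁶/7.39×10⁻⁵) / ln(7.39×10⁻⁵/1.20×10⁻³)
  = ln(0.0151556) / ln(0.0615833)
  = -4.18939 / -2.78736 ≈ 1.50300

1.50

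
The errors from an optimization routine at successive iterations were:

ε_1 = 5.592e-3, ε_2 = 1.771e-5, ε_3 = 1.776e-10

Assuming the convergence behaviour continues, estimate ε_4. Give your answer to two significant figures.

1.8e-20

First estimate the order: p ≈ ln(ε_3/ε_2) / ln(ε_2/ε_1) = ln(1.776e-10/1.771e-5)/ln(1.771e-5/5.592e-3) = ln(1.00282e-05)/ln(0.00316702) ≈ 2.0000.
Then ε_4 ≈ ε_3·(ε_3/ε_2)^p = 1.776e-10·(1.00282e-05)^2.0000 = 1.776e-10·1.00565e-10 ≈ 1.786e-20.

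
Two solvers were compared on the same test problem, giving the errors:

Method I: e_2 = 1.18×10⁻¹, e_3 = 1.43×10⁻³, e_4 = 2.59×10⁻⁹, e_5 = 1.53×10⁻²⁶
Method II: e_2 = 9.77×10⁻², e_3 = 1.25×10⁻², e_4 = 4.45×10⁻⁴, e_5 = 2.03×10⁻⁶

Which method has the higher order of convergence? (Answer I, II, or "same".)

I

Method I: p ≈ ln(1.53×10⁻²⁶/2.59×10⁻⁹)/ln(2.59×10⁻⁹/1.43×10⁻³) ≈ 3.00.
Method II: p ≈ ln(2.03×10⁻⁶/4.45×10⁻⁴)/ln(4.45×10⁻⁴/1.25×10⁻²) ≈ 1.62.
Method I has the higher order (≈3.0 vs ≈1.6).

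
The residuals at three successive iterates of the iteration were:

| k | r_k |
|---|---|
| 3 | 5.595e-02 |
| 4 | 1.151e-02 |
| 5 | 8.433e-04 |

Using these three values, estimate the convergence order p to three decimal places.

1.653

p ≈ ln(r_5/r_4) / ln(r_4/r_3)
  = ln(8.433e-04/1.151e-02) / ln(1.151e-02/5.595e-02)
  = ln(0.0732667) / ln(0.205719)
  = -2.613649 / -1.581244 ≈ 1.652907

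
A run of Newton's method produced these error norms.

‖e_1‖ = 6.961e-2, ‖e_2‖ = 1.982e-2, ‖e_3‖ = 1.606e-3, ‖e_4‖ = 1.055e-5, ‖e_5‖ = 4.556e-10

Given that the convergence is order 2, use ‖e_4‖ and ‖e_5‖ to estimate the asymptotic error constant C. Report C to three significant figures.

C ≈ ‖e_5‖ / ‖e_4‖^2
  = 4.556e-10 / (1.055e-5)^2
  = 4.556e-10 / 1.11303e-10 ≈ 4.0933

4.09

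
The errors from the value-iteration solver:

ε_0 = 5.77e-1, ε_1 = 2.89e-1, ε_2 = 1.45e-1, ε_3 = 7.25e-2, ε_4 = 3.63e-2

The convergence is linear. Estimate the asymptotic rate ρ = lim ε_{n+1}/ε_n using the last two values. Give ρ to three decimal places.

0.501

ρ ≈ ε_4/ε_3 = 3.63e-2/7.25e-2 = 0.50069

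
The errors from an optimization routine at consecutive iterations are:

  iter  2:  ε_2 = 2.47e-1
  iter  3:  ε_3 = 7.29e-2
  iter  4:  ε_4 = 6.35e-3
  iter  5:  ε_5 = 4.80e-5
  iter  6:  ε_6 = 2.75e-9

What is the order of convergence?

2

Consecutive ratios: ε_6/ε_5 = 2.75e-9/4.80e-5 = 5.72917e-05, ε_5/ε_4 = 4.80e-5/6.35e-3 = 0.00755906.
p ≈ ln(5.72917e-05)/ln(0.00755906) = -9.7674/-4.8850 ≈ 2.00.
So the convergence is quadratic (order 2).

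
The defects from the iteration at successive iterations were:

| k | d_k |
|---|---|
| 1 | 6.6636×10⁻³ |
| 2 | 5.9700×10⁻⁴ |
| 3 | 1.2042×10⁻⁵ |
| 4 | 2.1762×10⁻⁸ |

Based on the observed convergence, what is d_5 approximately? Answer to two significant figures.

7.9e-13

First estimate the order: p ≈ ln(d_4/d_3) / ln(d_3/d_2) = ln(2.1762×10⁻⁸/1.2042×10⁻⁵)/ln(1.2042×10⁻⁵/5.9700×10⁻⁴) = ln(0.00180717)/ln(0.0201709) ≈ 1.6180.
Then d_5 ≈ d_4·(d_4/d_3)^p = 2.1762×10⁻⁸·(0.00180717)^1.6180 = 2.1762×10⁻⁸·3.64606e-05 ≈ 7.935e-13.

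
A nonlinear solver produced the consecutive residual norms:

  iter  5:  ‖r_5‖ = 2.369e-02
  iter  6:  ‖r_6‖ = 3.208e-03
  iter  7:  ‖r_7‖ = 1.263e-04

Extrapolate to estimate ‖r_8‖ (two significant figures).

6.7e-7

First estimate the order: p ≈ ln(‖r_7‖/‖r_6‖) / ln(‖r_6‖/‖r_5‖) = ln(1.263e-04/3.208e-03)/ln(3.208e-03/2.369e-02) = ln(0.0393703)/ln(0.135416) ≈ 1.6179.
Then ‖r_8‖ ≈ ‖r_7‖·(‖r_7‖/‖r_6‖)^p = 1.263e-04·(0.0393703)^1.6179 = 1.263e-04·0.00533487 ≈ 6.738e-07.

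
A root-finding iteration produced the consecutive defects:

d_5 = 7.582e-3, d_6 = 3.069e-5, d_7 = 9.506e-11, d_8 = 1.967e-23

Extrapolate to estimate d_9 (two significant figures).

1.2e-52

First estimate the order: p ≈ ln(d_8/d_7) / ln(d_7/d_6) = ln(1.967e-23/9.506e-11)/ln(9.506e-11/3.069e-5) = ln(2.06922e-13)/ln(3.09743e-06) ≈ 2.3024.
Then d_9 ≈ d_8·(d_8/d_7)^p = 1.967e-23·(2.06922e-13)^2.3024 = 1.967e-23·6.25048e-30 ≈ 1.229e-52.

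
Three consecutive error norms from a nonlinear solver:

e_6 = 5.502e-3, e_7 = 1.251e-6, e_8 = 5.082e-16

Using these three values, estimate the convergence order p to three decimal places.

p ≈ ln(e_8/e_7) / ln(e_7/e_6)
  = ln(5.082e-16/1.251e-6) / ln(1.251e-6/5.502e-3)
  = ln(4.06235e-10) / ln(0.000227372)
  = -21.624089 / -8.388923 ≈ 2.577695

2.578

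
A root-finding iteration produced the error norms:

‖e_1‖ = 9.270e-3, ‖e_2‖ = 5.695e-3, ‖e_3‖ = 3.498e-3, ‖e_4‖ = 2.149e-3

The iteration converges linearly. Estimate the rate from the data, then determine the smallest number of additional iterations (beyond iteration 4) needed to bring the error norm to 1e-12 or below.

Rate ρ ≈ ‖e_4‖/‖e_3‖ = 2.149e-3/3.498e-3 = 0.6144.
After j more steps, ‖e_{4+j}‖ ≈ 2.149e-3·ρ^j; need ρ^j ≤ 1e-12/2.149e-3 = 4.65333e-10.
j ≥ ln(4.65333e-10)/ln(0.6144) = -21.4883/-0.48711 = 44.114.
So 45 more iterations are needed.

45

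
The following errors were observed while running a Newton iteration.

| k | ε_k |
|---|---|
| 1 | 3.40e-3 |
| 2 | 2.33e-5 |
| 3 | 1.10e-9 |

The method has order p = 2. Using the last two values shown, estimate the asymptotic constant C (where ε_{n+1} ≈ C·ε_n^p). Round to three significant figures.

C ≈ ε_3 / ε_2^2
  = 1.10e-9 / (2.33e-5)^2
  = 1.10e-9 / 5.4289e-10 ≈ 2.0262

2.03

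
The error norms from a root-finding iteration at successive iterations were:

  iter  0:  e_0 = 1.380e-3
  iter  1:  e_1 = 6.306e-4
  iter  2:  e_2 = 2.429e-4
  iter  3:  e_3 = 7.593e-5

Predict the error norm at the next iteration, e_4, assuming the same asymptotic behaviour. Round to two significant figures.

First estimate the order: p ≈ ln(e_3/e_2) / ln(e_2/e_1) = ln(7.593e-5/2.429e-4)/ln(2.429e-4/6.306e-4) = ln(0.312598)/ln(0.385189) ≈ 1.2189.
Then e_4 ≈ e_3·(e_3/e_2)^p = 7.593e-5·(0.312598)^1.2189 = 7.593e-5·0.242348 ≈ 1.84e-05.

1.8e-5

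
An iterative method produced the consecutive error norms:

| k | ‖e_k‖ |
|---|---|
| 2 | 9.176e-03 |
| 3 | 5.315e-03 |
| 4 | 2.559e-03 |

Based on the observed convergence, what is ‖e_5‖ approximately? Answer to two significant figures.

9.6e-4

First estimate the order: p ≈ ln(‖e_4‖/‖e_3‖) / ln(‖e_3‖/‖e_2‖) = ln(2.559e-03/5.315e-03)/ln(5.315e-03/9.176e-03) = ln(0.481468)/ln(0.579228) ≈ 1.3385.
Then ‖e_5‖ ≈ ‖e_4‖·(‖e_4‖/‖e_3‖)^p = 2.559e-03·(0.481468)^1.3385 = 2.559e-03·0.375938 ≈ 0.000962.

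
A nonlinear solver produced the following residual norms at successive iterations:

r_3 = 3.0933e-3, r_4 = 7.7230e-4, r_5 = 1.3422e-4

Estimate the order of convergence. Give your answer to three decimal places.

p ≈ ln(r_5/r_4) / ln(r_4/r_3)
  = ln(1.3422e-4/7.7230e-4) / ln(7.7230e-4/3.0933e-3)
  = ln(0.173793) / ln(0.249669)
  = -1.749890 / -1.387619 ≈ 1.261074

1.261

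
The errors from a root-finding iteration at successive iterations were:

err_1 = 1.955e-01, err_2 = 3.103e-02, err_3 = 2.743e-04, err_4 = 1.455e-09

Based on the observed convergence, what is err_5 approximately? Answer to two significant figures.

4.1e-23

First estimate the order: p ≈ ln(err_4/err_3) / ln(err_3/err_2) = ln(1.455e-09/2.743e-04)/ln(2.743e-04/3.103e-02) = ln(5.30441e-06)/ln(0.00883983) ≈ 2.5689.
Then err_5 ≈ err_4·(err_4/err_3)^p = 1.455e-09·(5.30441e-06)^2.5689 = 1.455e-09·2.80621e-14 ≈ 4.083e-23.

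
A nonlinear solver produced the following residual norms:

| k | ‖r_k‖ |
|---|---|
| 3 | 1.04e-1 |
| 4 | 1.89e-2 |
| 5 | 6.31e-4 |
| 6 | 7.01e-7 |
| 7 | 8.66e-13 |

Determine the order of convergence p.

2

Consecutive ratios: ‖r_7‖/‖r_6‖ = 8.66e-13/7.01e-7 = 1.23538e-06, ‖r_6‖/‖r_5‖ = 7.01e-7/6.31e-4 = 0.00111094.
p ≈ ln(1.23538e-06)/ln(0.00111094) = -13.6041/-6.8026 ≈ 2.00.
So the convergence is quadratic (order 2).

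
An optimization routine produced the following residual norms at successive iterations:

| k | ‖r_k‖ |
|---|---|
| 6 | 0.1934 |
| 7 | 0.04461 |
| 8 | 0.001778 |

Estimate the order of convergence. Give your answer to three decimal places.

2.197

p ≈ ln(‖r_8‖/‖r_7‖) / ln(‖r_7‖/‖r_6‖)
  = ln(0.001778/0.04461) / ln(0.04461/0.1934)
  = ln(0.0398565) / ln(0.230662)
  = -3.222470 / -1.466802 ≈ 2.196936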